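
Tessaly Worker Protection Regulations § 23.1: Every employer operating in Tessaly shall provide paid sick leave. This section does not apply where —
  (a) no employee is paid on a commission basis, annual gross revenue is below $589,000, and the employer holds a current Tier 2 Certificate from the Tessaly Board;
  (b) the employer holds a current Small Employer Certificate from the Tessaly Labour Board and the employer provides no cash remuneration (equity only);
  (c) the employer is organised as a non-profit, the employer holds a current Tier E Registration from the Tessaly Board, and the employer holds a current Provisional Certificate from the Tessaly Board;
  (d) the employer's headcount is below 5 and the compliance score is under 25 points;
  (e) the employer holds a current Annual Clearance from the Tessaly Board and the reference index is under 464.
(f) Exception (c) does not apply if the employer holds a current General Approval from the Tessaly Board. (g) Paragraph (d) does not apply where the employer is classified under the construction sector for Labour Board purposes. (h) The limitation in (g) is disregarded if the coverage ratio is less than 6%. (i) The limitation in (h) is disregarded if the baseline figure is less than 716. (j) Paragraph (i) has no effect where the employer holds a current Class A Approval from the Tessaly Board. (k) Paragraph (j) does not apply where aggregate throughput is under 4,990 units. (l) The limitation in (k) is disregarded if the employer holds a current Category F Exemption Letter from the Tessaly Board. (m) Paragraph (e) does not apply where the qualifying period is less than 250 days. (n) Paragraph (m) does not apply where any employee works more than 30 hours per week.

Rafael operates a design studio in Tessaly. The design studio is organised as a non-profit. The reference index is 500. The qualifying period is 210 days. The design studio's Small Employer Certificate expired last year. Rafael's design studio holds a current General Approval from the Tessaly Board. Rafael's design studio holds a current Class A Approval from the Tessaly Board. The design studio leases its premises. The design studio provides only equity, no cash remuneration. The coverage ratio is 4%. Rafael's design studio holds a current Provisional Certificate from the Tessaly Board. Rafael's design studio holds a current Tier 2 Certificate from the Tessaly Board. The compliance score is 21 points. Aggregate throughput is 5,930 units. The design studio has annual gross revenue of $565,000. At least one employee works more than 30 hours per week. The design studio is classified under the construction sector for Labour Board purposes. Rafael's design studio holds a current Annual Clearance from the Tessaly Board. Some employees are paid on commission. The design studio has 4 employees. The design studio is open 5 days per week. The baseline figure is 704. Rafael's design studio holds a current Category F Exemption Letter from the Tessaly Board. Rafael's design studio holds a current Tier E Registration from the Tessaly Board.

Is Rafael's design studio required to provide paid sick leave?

No — exception (d) applies; Rafael's design studio is not required to provide paid sick leave.

Exception (a) does not apply: some employees are paid on commission.
Exception (b) does not apply: the Small Employer Certificate has expired.
Exception (c): the employer is a non-profit; a current Tier E Registration is held; a current Provisional Certificate is held — every condition holds. But: (f) operates against (c): a current General Approval is held. (c) is therefore removed.
Exception (d): the employer's headcount is 4, below the 5 limit; the compliance score is 21 points, under the 25 points limit — every condition holds. As to paragraphs (g)–(l): (g) operates (the design studio is classified under the construction sector), but is itself disapplied by (h): (h) operates against (g): the coverage ratio is 4%, less than the 6% limit. (i) would limit (h) — the baseline figure is 704, less than the 716 limit — but (j) sets (i) aside: (j) is engaged — a current Class A Approval is held. (k) is inapplicable (aggregate throughput is 5,930 units, not under 4,990 units), so (j) stands. So (d) applies.
Exception (e) requires that the reference index is under 464; but the reference index is 500, not under 464, so (e) is unavailable.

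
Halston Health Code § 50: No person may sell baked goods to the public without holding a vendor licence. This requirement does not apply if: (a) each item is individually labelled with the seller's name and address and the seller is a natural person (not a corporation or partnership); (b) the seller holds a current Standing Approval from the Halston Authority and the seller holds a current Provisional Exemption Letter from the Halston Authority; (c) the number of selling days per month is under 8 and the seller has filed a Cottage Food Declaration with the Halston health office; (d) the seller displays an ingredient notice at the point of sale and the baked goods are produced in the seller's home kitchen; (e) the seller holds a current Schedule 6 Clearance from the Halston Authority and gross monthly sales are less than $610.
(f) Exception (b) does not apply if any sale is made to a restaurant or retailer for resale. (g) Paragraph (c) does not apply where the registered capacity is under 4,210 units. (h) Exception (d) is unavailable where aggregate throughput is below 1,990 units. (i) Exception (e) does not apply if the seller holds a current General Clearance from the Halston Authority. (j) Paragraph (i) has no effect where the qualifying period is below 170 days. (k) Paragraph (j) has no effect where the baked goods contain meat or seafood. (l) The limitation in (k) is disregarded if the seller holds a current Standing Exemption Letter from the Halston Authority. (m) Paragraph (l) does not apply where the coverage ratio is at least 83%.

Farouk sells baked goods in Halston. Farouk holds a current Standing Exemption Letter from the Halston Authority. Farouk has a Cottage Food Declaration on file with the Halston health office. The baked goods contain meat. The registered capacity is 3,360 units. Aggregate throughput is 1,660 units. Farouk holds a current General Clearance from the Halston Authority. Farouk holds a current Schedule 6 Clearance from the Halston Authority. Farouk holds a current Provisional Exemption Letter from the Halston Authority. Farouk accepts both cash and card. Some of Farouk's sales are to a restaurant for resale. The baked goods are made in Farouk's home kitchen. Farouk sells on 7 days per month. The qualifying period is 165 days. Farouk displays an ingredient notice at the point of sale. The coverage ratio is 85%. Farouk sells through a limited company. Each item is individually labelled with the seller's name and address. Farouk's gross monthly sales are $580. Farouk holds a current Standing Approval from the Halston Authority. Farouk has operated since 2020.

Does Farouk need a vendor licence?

Yes — Farouk must hold a vendor licence.

Exception (a) fails — the seller operates through a limited company.
Exception (b)'s conditions are all satisfied: a current Standing Approval is held; a current Provisional Exemption Letter is held. Turning to paragraph (f): (f) operates — some sales are to a restaurant for resale. So (b) is unavailable.
Exception (c)'s conditions are all satisfied: the number of selling days per month is 7, under the 8 limit; a Cottage Food Declaration is on file. But: (g) is triggered — the registered capacity is 3,360 units, under the 4,210 units limit. (c) is therefore removed.
All of (d)'s requirements are met (an ingredient notice is displayed; the baked goods are home-kitchen produced). Turning to paragraph (h): (h) operates against (d): aggregate throughput is 1,660 units, below the 1,990 units limit. So (d) is unavailable.
Exception (e)'s conditions are all satisfied: a current Schedule 6 Clearance is held; gross monthly sales are $580, less than the $610 limit. Turning to paragraphs (i)–(m): (i) applies — a current General Clearance is held. (j) operates (the qualifying period is 165 days, below the 170 days limit), but yields to (k): (k) operates against (j): the baked goods contain meat. (l) would limit (k) — a current Standing Exemption Letter is held — but (m) sets (l) aside: (m) operates against (l): the coverage ratio is 85%, meeting the 83% threshold. Exception (e) does not apply.
Every exception is unavailable, so the rule governs.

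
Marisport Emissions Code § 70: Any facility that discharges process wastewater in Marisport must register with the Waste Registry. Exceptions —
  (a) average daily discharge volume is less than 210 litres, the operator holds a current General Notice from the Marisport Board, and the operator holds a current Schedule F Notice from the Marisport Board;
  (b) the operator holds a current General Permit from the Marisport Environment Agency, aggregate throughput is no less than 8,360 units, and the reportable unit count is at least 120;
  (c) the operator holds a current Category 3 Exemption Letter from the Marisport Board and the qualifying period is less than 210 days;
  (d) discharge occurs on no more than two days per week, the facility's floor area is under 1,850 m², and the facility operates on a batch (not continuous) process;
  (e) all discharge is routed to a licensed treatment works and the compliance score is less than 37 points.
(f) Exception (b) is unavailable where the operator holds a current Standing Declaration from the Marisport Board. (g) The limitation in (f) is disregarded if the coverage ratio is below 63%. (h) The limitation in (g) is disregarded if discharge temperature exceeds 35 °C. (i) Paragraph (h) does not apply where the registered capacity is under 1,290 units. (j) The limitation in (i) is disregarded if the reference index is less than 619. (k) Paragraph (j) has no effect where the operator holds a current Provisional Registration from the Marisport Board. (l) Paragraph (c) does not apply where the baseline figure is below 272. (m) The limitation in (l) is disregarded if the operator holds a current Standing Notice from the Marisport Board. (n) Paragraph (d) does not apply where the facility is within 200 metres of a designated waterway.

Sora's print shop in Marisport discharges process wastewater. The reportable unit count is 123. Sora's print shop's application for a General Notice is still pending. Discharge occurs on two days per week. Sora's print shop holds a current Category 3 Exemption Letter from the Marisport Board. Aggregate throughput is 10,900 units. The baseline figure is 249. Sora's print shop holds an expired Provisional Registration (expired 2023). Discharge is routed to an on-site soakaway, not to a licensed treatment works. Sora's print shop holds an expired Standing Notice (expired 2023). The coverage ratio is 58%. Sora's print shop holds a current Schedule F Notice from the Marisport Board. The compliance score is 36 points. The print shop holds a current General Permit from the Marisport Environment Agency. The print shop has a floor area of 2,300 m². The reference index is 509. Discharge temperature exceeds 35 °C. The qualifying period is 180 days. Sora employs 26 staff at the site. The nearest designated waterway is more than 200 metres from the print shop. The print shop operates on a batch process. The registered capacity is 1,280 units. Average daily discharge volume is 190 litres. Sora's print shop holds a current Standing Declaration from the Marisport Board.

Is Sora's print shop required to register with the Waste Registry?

Yes — Sora's print shop must register with the Waste Registry.

Exception (a) fails — there is no General Notice in force.
Exception (b) is satisfied on its face — a current General Permit is held; aggregate throughput is 10,900 units, meeting the 8,360 units threshold; the reportable unit count is 123, meeting the 120 threshold. However, paragraphs (f)–(k) must be considered: (f) operates against (b): a current Standing Declaration is held. (g) operates (the coverage ratio is 58%, below the 63% limit), but is displaced by (h): (h) is engaged — discharge temperature exceeds 35 °C. (i) would limit (h) — the registered capacity is 1,280 units, under the 1,290 units limit — but (j) sets (i) aside: (j) operates against (i): the reference index is 509, less than the 619 limit. (k) is not triggered (there is no Provisional Registration in force), so (j) stands. So (b) is unavailable.
Exception (c)'s conditions are all satisfied: a current Category 3 Exemption Letter is held; the qualifying period is 180 days, less than the 210 days limit. Turning to paragraphs (l)–(m): (l) operates against (c): the baseline figure is 249, below the 272 limit. (m), which would lift (l), does not operate here — the Standing Notice is not current. (c) is therefore removed.
Exception (d) does not apply: the facility's floor area is 2,300 m², not under 1,850 m².
Exception (e) fails — discharge is not routed to a licensed treatment works.
Every exception is unavailable, so the rule governs.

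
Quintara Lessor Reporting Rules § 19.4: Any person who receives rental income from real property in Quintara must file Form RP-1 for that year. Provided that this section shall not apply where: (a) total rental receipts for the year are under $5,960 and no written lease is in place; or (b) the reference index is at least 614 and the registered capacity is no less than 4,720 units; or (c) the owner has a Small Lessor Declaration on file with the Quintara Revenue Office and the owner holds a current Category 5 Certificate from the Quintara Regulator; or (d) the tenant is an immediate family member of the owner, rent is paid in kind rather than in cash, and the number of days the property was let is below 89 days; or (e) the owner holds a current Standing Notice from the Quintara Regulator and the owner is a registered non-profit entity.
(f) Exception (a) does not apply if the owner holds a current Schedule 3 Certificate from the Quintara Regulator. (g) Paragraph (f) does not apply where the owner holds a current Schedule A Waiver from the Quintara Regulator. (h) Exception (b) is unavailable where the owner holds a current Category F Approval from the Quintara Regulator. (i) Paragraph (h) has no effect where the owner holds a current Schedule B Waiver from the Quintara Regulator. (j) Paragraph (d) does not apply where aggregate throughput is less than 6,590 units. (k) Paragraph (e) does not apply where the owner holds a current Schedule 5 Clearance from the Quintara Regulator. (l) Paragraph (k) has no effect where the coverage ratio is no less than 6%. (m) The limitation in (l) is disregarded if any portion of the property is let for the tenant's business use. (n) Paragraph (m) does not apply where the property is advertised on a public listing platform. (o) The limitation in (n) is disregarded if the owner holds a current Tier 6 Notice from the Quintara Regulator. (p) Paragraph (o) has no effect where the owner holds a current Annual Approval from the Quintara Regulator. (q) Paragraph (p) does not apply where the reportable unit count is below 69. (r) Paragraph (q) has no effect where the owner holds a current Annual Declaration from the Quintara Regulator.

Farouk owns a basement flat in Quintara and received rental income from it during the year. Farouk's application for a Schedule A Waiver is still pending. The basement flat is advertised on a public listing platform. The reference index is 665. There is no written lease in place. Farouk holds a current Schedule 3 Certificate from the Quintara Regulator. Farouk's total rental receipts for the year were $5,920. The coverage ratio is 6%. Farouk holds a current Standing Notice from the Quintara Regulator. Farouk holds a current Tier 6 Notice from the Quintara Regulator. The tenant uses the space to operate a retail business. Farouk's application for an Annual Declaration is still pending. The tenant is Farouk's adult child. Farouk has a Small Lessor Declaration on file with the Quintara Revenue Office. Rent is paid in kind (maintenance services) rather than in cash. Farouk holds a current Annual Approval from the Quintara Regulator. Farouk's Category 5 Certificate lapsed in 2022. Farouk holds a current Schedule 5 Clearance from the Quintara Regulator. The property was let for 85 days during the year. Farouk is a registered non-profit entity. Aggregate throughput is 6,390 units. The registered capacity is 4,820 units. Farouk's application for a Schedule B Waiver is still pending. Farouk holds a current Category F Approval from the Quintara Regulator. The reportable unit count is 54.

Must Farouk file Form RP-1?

All of (a)'s requirements are met (total rental receipts for the year are $5,920, under the $5,960 limit; there is no written lease). But: (f) operates against (a): a current Schedule 3 Certificate is held. (g) is inapplicable (the Schedule A Waiver is not current), so (f) stands. Exception (a) does not apply.
Exception (b)'s conditions are all satisfied: the reference index is 665, meeting the 614 threshold; the registered capacity is 4,820 units, meeting the 4,720 units threshold. But applying paragraphs (h)–(i): (h) operates against (b): a current Category F Approval is held. (i), which would lift (h), is not engaged — there is no Schedule B Waiver in force. So (b) is unavailable.
Exception (c) requires that the owner holds a current Category 5 Certificate from the Quintara Regulator; but no current Category 5 Certificate is held, so (c) is unavailable.
All of (d)'s requirements are met (the tenant is an immediate family member; rent is paid in kind; the number of days the property was let is 85 days, below the 89 days limit). Turning to paragraph (j): (j) is triggered — aggregate throughput is 6,390 units, less than the 6,590 units limit. Exception (d) does not apply.
Exception (e)'s conditions are all satisfied: a current Standing Notice is held; Farouk is a registered non-profit. But applying paragraphs (k)–(r): (k) operates — a current Schedule 5 Clearance is held. (l) applies (the coverage ratio is 6%, meeting the 6% threshold), but is overridden by (m): (m) operates against (l): the space is let for business use. (n) would limit (m) — the property is publicly advertised — but (o) sets (n) aside: (o) is triggered — a current Tier 6 Notice is held. (p) would limit (o) — a current Annual Approval is held — but (q) sets (p) aside: (q) operates — the reportable unit count is 54, below the 69 limit. (r), which would lift (q), is not engaged — the Annual Declaration is not current. (e) is therefore removed.
None of the exceptions is available; § 19.4 applies in full.

Yes — Farouk must file Form RP-1.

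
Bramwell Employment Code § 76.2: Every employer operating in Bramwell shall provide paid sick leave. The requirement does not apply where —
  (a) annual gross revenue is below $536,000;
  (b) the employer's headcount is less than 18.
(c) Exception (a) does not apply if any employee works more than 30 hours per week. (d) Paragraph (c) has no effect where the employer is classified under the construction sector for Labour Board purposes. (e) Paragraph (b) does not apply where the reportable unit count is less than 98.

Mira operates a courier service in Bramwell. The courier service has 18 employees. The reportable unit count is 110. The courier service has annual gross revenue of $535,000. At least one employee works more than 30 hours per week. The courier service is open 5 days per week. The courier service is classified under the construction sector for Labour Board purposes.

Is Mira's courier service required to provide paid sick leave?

No — exception (a) applies; Mira's courier service is not required to provide paid sick leave.

Exception (a) is satisfied on its face — annual gross revenue is $535,000, below the $536,000 limit. As to paragraphs (c)–(d): (c) would limit (a) — at least one employee exceeds 30 hours/week — but (d) sets (c) aside: (d) operates against (c): the courier service is classified under the construction sector. So (a) applies.
Exception (b) fails — the employer's headcount is 18, not less than 18.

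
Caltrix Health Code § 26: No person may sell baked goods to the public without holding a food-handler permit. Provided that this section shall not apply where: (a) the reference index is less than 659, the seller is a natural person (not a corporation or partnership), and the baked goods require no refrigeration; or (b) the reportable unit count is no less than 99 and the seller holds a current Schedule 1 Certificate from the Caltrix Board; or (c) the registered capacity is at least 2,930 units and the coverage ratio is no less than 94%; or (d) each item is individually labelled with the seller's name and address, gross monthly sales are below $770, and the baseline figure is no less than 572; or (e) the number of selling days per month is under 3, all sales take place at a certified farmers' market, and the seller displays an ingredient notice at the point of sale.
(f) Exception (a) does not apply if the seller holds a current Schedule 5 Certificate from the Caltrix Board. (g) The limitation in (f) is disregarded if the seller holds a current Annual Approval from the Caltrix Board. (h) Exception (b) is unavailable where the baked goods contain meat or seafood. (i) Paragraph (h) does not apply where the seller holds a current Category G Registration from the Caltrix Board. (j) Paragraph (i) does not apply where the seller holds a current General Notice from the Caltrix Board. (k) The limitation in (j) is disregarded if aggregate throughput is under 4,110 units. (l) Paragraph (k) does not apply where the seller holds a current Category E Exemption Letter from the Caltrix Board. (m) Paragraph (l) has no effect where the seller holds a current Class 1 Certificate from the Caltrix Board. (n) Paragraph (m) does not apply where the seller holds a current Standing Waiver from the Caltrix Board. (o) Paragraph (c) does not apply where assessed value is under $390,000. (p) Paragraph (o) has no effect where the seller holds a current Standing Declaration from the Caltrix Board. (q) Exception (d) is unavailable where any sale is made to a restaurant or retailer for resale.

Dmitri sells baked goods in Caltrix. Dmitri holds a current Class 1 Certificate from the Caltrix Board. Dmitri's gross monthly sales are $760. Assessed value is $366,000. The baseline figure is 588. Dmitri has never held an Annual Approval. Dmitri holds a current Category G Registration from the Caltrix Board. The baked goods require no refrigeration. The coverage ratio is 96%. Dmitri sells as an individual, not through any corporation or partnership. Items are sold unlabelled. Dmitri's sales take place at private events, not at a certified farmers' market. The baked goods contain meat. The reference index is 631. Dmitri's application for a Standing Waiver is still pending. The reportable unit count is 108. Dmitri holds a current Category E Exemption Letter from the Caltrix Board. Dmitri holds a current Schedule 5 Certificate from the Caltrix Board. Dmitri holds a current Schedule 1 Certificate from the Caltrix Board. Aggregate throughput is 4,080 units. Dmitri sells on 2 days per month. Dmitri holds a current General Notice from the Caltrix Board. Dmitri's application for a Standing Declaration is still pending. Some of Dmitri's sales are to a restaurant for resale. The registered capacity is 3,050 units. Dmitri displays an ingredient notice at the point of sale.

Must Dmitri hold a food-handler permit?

Exception (a): the reference index is 631, less than the 659 limit; the seller is a natural person; the baked goods are shelf-stable — every condition holds. But applying paragraphs (f)–(g): (f) operates — a current Schedule 5 Certificate is held. (g) does not operate here (there is no Annual Approval in force), so (f) stands. Exception (a) does not apply.
All of (b)'s requirements are met (the reportable unit count is 108, meeting the 99 threshold; a current Schedule 1 Certificate is held). Considering the limiting provisions: (h) would limit (b) — the baked goods contain meat — but (i) sets (h) aside: (i) applies — a current Category G Registration is held. (j) would limit (i) — a current General Notice is held — but (k) sets (j) aside: (k) operates — aggregate throughput is 4,080 units, under the 4,110 units limit. (l) is triggered (a current Category E Exemption Letter is held), but is itself disapplied by (m): (m) is triggered — a current Class 1 Certificate is held. (n), which would lift (m), is inapplicable — no current Standing Waiver is held. Exception (b) stands.
Exception (c) is satisfied on its face — the registered capacity is 3,050 units, meeting the 2,930 units threshold; the coverage ratio is 96%, meeting the 94% threshold. But applying paragraphs (o)–(p): (o) operates against (c): assessed value is $366,000, under the $390,000 limit. (p) is inapplicable (no current Standing Declaration is held), so (o) stands. So (c) is unavailable.
Exception (d) fails — items are sold unlabelled.
Exception (e) fails — sales are at private events, not a certified farmers' market.

No — exception (b) applies; Dmitri is not required to hold a food-handler permit.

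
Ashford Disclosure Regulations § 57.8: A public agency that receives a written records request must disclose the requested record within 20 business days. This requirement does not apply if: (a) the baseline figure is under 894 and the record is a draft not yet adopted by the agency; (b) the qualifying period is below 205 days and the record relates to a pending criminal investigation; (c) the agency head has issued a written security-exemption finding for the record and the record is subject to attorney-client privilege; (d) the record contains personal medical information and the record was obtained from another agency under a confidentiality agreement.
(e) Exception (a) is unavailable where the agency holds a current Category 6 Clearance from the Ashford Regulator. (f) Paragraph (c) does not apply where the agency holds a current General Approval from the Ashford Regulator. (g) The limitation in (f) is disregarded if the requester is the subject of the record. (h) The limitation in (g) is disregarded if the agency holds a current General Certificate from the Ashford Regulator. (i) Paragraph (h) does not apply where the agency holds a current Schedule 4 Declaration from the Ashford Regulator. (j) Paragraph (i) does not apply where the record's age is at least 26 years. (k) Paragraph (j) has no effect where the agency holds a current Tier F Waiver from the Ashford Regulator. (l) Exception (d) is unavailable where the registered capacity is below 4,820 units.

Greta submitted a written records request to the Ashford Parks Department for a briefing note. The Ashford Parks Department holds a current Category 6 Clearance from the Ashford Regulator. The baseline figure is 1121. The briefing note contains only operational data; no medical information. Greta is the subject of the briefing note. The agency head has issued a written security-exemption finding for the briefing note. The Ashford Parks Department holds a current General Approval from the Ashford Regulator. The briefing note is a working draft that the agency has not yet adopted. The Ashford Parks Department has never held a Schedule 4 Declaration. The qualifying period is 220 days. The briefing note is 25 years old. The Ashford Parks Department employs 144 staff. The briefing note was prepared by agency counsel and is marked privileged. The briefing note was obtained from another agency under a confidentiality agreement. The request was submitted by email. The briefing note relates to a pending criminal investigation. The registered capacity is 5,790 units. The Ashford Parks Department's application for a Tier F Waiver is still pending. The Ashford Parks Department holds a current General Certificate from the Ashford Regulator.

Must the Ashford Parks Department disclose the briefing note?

Exception (a) requires that the baseline figure is under 894; but the baseline figure is 1,121, not under 894, so (a) is unavailable.
Exception (b) does not apply: the qualifying period is 220 days, not below 205 days.
Exception (c): a written security-exemption finding has been issued; the briefing note is privileged — every condition holds. However, paragraphs (f)–(k) must be considered: (f) operates — a current General Approval is held. (g) is engaged (Greta is the subject of the briefing note), but yields to (h): (h) operates against (g): a current General Certificate is held. (i), which would lift (h), is not engaged — no current Schedule 4 Declaration is held. Exception (c) does not apply.
Exception (d) fails — the briefing note contains only operational data.
No exception displaces § 57.8.

Yes — the Ashford Parks Department must disclose the briefing note.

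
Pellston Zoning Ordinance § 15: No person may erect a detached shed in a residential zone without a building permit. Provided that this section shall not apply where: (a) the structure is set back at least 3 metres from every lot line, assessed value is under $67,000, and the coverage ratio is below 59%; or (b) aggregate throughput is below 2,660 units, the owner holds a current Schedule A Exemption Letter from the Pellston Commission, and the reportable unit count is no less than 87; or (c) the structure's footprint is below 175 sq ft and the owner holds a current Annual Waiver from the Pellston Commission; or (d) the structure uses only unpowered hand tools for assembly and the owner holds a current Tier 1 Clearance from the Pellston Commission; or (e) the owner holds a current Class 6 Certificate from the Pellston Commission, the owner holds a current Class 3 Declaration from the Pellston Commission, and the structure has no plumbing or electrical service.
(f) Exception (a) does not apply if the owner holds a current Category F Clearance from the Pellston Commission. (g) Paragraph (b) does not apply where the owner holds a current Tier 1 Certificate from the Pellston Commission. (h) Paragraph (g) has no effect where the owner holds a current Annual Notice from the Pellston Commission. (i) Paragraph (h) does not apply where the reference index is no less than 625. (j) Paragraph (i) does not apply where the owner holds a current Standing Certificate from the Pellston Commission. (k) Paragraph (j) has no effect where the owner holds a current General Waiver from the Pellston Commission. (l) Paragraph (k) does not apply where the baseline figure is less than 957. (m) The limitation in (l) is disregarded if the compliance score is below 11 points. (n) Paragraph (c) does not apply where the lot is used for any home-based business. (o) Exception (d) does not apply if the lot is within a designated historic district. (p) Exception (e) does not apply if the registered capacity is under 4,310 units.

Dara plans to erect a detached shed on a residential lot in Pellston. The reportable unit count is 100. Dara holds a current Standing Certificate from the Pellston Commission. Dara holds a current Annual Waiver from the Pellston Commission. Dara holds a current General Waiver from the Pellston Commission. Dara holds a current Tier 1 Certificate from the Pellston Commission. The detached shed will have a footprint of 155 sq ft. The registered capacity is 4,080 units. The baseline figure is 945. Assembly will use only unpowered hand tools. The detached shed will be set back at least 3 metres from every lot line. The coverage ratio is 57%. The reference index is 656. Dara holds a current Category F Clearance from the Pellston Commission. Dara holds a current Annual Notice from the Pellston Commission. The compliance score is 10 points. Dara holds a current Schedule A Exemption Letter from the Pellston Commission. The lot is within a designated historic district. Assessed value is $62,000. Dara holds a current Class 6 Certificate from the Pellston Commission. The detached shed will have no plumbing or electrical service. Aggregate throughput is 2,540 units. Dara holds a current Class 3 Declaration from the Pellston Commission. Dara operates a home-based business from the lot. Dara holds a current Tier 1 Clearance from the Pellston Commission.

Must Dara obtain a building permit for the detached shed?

Yes — Dara must obtain a building permit.

Exception (a)'s conditions are all satisfied: the setback is at least 3 m on every side; assessed value is $62,000, under the $67,000 limit; the coverage ratio is 57%, below the 59% limit. But: (f) applies — a current Category F Clearance is held. So (a) is unavailable.
Exception (b): aggregate throughput is 2,540 units, below the 2,660 units limit; a current Schedule A Exemption Letter is held; the reportable unit count is 100, meeting the 87 threshold — every condition holds. However, paragraphs (g)–(m) must be considered: (g) is triggered — a current Tier 1 Certificate is held. (h) is triggered (a current Annual Notice is held), but is overridden by (i): (i) operates against (h): the reference index is 656, meeting the 625 threshold. (j) would limit (i) — a current Standing Certificate is held — but (k) sets (j) aside: (k) applies — a current General Waiver is held. (l) would limit (k) — the baseline figure is 945, less than the 957 limit — but (m) sets (l) aside: (m) is triggered — the compliance score is 10 points, below the 11 points limit. So (b) is unavailable.
Exception (c): the structure's footprint is 155 sq ft, below the 175 sq ft limit; a current Annual Waiver is held — every condition holds. Turning to paragraph (n): (n) operates against (c): a home-based business operates on the lot. Exception (c) does not apply.
Exception (d) is satisfied on its face — assembly uses only hand tools; a current Tier 1 Clearance is held. Turning to paragraph (o): (o) operates against (d): the lot is in a historic district. So (d) is unavailable.
Exception (e) is satisfied on its face — a current Class 6 Certificate is held; a current Class 3 Declaration is held; there is no plumbing or electrical service. But: (p) operates — the registered capacity is 4,080 units, under the 4,310 units limit. So (e) is unavailable.
No exception displaces § 15.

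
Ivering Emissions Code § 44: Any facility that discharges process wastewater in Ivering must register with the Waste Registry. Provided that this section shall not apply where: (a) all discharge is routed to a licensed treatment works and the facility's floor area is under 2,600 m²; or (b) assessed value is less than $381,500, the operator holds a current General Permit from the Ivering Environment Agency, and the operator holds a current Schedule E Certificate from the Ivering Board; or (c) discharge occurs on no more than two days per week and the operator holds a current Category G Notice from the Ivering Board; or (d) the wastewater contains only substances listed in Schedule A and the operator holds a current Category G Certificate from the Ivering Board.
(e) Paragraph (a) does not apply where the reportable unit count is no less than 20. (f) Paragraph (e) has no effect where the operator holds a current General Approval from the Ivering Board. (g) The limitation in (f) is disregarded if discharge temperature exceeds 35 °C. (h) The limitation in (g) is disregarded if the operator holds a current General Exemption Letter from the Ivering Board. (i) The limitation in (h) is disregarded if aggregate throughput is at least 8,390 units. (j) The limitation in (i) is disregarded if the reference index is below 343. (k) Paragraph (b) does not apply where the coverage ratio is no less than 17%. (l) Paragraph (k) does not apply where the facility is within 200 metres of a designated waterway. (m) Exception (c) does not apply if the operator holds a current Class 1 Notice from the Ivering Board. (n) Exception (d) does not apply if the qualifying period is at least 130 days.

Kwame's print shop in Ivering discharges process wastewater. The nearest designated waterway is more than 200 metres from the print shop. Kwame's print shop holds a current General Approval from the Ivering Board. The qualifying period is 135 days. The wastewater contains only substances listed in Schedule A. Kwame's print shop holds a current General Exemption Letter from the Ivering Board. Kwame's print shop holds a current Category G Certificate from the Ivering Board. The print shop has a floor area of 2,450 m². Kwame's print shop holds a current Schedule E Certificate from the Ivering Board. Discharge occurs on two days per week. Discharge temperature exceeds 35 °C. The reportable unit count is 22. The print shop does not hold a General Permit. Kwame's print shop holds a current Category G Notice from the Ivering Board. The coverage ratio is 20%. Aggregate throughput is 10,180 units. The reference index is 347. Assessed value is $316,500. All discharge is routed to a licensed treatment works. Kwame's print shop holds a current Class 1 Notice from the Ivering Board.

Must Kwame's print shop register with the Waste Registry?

Exception (a)'s conditions are all satisfied: discharge is routed to a licensed treatment works; the facility's floor area is 2,450 m², under the 2,600 m² limit. However, paragraphs (e)–(j) must be considered: (e) operates — the reportable unit count is 22, meeting the 20 threshold. (f) is triggered (a current General Approval is held), but is itself disapplied by (g): (g) is engaged — discharge temperature exceeds 35 °C. (h) would limit (g) — a current General Exemption Letter is held — but (i) sets (h) aside: (i) is triggered — aggregate throughput is 10,180 units, meeting the 8,390 units threshold. (j), which would lift (i), is not engaged — the reference index is 347, not below 343. (a) is therefore removed.
Exception (b) fails — no General Permit is held.
Exception (c)'s conditions are all satisfied: discharge occurs on no more than two days per week; a current Category G Notice is held. However, paragraph (m) must be considered: (m) operates — a current Class 1 Notice is held. So (c) is unavailable.
Exception (d) is satisfied on its face — the wastewater is Schedule-A-only; a current Category G Certificate is held. But applying paragraph (n): (n) is engaged — the qualifying period is 135 days, meeting the 130 days threshold. (d) is therefore removed.
None of the exceptions is available; § 44 applies in full.

Yes — Kwame's print shop must register with the Waste Registry.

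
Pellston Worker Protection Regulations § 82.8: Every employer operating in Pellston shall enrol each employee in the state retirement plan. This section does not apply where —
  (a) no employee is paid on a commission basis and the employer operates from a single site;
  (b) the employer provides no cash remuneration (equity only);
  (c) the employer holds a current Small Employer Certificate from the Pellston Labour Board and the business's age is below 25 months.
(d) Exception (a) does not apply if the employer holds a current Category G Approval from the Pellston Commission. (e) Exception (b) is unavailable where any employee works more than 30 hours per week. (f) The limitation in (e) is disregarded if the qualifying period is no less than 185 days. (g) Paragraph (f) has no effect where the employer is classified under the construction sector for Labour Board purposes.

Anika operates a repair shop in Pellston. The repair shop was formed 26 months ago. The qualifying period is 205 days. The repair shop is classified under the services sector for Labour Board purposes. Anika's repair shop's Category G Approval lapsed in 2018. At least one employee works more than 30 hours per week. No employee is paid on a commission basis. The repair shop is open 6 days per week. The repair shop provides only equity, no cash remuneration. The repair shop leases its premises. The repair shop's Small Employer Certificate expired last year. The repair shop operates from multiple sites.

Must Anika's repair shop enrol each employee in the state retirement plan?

Exception (a) does not apply: the employer operates from multiple sites.
Exception (b): remuneration is equity-only — every condition holds. Applying paragraphs (e)–(g): (e) would limit (b) — at least one employee exceeds 30 hours/week — but (f) sets (e) aside: (f) is engaged — the qualifying period is 205 days, meeting the 185 days threshold. (g) is not engaged (the repair shop is classified under the services sector), so (f) stands. So (b) applies.
Exception (c) requires that the employer holds a current Small Employer Certificate from the Pellston Labour Board; but the Small Employer Certificate has expired, so (c) is unavailable.

No — exception (b) applies; Anika's repair shop is not required to enrol each employee in the state retirement plan.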